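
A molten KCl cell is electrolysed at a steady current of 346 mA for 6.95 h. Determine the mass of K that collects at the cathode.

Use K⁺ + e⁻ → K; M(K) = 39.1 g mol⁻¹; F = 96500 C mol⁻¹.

Q = I·t = 0.3460 A × 25020 s = 8657 C.
n(e⁻) = Q/F = 8657 / 96500 = 0.08971 mol.
K⁺ + e⁻ → K, so n(K) = n(e⁻)/1 = 0.08971 mol.
m = n·M = 0.08971 × 39.1 = 3.51 g.

3.51 g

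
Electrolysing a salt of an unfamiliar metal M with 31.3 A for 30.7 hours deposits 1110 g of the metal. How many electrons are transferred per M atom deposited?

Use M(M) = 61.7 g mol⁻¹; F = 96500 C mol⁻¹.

Q = I·t = 31.30 A × 110520 s = 3459000 C, so n(e⁻) = 3459000/96500 = 35.85 mol.
n(M) deposited = 1110 / 61.7 = 17.99 mol.
Electrons per atom = n(e⁻)/n(M) = 35.85 / 17.99 = 1.99 ≈ 2, so the ion is M²⁺.

2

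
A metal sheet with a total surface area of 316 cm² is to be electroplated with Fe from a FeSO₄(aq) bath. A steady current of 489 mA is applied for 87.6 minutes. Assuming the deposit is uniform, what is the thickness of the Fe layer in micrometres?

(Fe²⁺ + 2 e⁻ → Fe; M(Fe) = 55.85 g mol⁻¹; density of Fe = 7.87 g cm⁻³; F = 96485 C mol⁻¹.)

Q = I·t = 0.4890 × 5256.0 = 2570 C; n(e⁻) = 0.02664 mol.
n(Fe) = n(e⁻)/2 = 0.01332 mol, so m = 0.01332 × 55.85 = 0.7439 g.
Volume = m/ρ = 0.7439 / 7.87 = 0.09452 cm³.
Thickness = V/A = 0.09452 / 316 = 2.99 × 10⁻⁴ cm = 2.99 μm.

2.99 μm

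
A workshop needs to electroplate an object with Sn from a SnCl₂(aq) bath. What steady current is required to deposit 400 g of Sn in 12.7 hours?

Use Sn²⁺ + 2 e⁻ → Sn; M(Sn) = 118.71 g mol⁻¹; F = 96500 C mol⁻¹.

14.2 A

n(Sn) = 400 / 118.71 = 3.370 mol.
n(e⁻) = 2 × 3.370 = 6.739 mol.
Q = n(e⁻)·F = 6.739 × 96500 = 650300 C.
I = Q/t = 650300 / 45720 s = 14.2 A.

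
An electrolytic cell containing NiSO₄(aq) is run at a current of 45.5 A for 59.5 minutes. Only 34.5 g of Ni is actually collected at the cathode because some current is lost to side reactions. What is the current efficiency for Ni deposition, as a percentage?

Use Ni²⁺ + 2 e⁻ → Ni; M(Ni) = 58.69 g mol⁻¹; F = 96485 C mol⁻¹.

Q = I·t = 45.50 × 3570.0 = 162400 C; n(e⁻) = 162400/96485 = 1.684 mol.
Theoretical n(Ni) = n(e⁻)/2 = 0.8418 mol, i.e. m_theo = 0.8418 × 58.69 = 49.40 g.
Efficiency = m_actual / m_theo = 34.5 / 49.40 = 69.8 %.

69.8 %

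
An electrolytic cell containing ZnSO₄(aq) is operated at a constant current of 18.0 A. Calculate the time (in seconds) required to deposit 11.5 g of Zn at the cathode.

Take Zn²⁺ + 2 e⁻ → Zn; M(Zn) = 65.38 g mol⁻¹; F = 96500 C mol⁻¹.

1890 s

n(Zn) = m/M = 11.5 / 65.38 = 0.1759 mol.
Each Zn atom requires 2 electrons, so n(e⁻) = 2 × 0.1759 = 0.3518 mol.
Q = n(e⁻)·F = 0.3518 × 96500 = 33950 C.
t = Q/I = 33950 / 18.00 A = 1886 s.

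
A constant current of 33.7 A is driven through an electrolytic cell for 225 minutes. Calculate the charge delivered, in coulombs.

4.55 × 10⁵ C

Q = I·t = 33.70 A × 13500 s = 4.55 × 10⁵ C.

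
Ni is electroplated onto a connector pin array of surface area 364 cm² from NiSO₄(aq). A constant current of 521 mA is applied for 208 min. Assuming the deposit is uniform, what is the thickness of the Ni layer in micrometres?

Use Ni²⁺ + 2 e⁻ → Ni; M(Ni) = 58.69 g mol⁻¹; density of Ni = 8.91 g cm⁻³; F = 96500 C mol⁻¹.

6.10 μm

Q = I·t = 0.5210 × 12480 = 6502 C; n(e⁻) = 0.06738 mol.
n(Ni) = n(e⁻)/2 = 0.03369 mol, so m = 0.03369 × 58.69 = 1.977 g.
Volume = m/ρ = 1.977 / 8.91 = 0.2219 cm³.
Thickness = V/A = 0.2219 / 364 = 6.10 × 10⁻⁴ cm = 6.10 μm.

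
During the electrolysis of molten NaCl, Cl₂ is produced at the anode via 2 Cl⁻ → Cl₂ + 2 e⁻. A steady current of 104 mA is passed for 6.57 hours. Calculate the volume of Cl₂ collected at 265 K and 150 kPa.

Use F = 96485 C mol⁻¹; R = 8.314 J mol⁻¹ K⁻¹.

Q = I·t = 0.1040 A × 23652 s = 2460 C.
n(e⁻) = Q/F = 2460 / 96485 = 0.02549 mol.
2 electrons are transferred per Cl₂ molecule, so n(Cl₂) = 0.02549 / 2 = 0.01275 mol.
V = nRT/P = (0.01275 × 8.314 × 265) / (150 × 10³ Pa) = 1.87 × 10⁻⁴ m³ = 0.187 L.

0.187 L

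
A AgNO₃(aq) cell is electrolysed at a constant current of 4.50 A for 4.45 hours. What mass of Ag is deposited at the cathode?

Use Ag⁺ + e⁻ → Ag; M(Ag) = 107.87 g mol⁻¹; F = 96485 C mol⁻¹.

80.6 g

Q = I·t = 4.500 A × 16020 s = 72090 C.
n(e⁻) = Q/F = 72090 / 96485 = 0.7472 mol.
Ag⁺ + e⁻ → Ag, so n(Ag) = n(e⁻)/1 = 0.7472 mol.
m = n·M = 0.7472 × 107.87 = 80.6 g.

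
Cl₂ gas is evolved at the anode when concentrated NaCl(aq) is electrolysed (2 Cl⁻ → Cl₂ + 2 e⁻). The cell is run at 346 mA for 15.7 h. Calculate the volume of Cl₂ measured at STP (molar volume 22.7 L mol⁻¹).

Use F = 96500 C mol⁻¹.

Q = I·t = 0.3460 A × 56520 s = 19560 C.
n(e⁻) = Q/F = 19560 / 96500 = 0.2027 mol.
2 electrons are transferred per Cl₂ molecule, so n(Cl₂) = 0.2027 / 2 = 0.1013 mol.
V = n × V_m = 0.1013 × 22.7 = 2.30 L.

2.30 L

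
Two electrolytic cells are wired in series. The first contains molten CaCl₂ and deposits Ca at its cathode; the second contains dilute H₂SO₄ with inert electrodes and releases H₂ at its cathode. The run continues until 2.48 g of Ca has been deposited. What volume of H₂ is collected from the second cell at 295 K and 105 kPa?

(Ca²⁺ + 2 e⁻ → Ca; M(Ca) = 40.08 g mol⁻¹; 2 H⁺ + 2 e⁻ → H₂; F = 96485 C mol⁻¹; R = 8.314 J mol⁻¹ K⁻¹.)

n(Ca) = 2.48 / 40.08 = 0.06188 mol, so n(e⁻) = 2 × 0.06188 = 0.1238 mol.
The cells are in series, so the same 0.1238 mol of electrons passes through the second cell.
2 H⁺ + 2 e⁻ → H₂ — 2 mol e⁻ per mol H₂, so n(H₂) = 0.1238/2 = 0.06188 mol.
V = nRT/P = (0.06188 × 8.314 × 295) / (105 × 10³) = 0.00145 m³ = 1.45 L.

1.45 L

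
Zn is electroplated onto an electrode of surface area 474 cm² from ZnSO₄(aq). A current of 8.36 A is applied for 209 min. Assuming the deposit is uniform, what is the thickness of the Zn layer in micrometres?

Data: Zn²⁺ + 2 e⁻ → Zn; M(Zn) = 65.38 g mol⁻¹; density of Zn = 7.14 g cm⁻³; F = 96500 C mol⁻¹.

Q = I·t = 8.360 × 12540 = 104800 C; n(e⁻) = 1.086 mol.
n(Zn) = n(e⁻)/2 = 0.5432 mol, so m = 0.5432 × 65.38 = 35.51 g.
Volume = m/ρ = 35.51 / 7.14 = 4.974 cm³.
Thickness = V/A = 4.974 / 474 = 0.0105 cm = 105 μm.

105 μm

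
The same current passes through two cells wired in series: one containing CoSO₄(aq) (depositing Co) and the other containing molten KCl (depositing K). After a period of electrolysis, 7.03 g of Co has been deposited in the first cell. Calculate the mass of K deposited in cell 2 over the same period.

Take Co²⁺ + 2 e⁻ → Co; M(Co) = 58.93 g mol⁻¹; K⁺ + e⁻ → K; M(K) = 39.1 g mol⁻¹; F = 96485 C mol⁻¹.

9.33 g

n(Co) = 7.03 / 58.93 = 0.1193 mol.
Since Co²⁺ + 2 e⁻ → Co, n(e⁻) passed = 2 × 0.1193 = 0.2386 mol.
Cells in series carry the same charge, so the same 0.2386 mol of electrons passes through cell 2.
K⁺ + e⁻ → K, so n(K) = 0.2386 / 1 = 0.2386 mol.
m(K) = 0.2386 × 39.1 = 9.33 g.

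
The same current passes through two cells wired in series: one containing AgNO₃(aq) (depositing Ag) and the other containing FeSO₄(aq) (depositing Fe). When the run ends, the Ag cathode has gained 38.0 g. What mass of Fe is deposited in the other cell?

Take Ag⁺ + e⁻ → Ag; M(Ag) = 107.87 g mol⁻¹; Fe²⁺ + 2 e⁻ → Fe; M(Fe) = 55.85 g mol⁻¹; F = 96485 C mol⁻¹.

9.84 g

n(Ag) = 38.0 / 107.87 = 0.3523 mol.
Since Ag⁺ + e⁻ → Ag, n(e⁻) passed = 1 × 0.3523 = 0.3523 mol.
Cells in series carry the same charge, so the same 0.3523 mol of electrons passes through cell 2.
Fe²⁺ + 2 e⁻ → Fe, so n(Fe) = 0.3523 / 2 = 0.1761 mol.
m(Fe) = 0.1761 × 55.85 = 9.84 g.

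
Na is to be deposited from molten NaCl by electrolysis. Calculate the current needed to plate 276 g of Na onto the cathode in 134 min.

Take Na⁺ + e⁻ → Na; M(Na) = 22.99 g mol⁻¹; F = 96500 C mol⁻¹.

n(Na) = 276 / 22.99 = 12.01 mol.
n(e⁻) = 1 × 12.01 = 12.01 mol.
Q = n(e⁻)·F = 12.01 × 96500 = 1159000 C.
I = Q/t = 1159000 / 8040.0 s = 144 A.

144 A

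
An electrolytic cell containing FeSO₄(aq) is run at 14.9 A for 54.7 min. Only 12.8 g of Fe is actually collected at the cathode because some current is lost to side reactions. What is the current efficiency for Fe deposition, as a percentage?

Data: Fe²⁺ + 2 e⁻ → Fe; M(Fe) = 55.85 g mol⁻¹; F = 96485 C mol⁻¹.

90.4 %

Q = I·t = 14.90 × 3282.0 = 48900 C; n(e⁻) = 48900/96485 = 0.5068 mol.
Theoretical n(Fe) = n(e⁻)/2 = 0.2534 mol, i.e. m_theo = 0.2534 × 55.85 = 14.15 g.
Efficiency = m_actual / m_theo = 12.8 / 14.15 = 90.4 %.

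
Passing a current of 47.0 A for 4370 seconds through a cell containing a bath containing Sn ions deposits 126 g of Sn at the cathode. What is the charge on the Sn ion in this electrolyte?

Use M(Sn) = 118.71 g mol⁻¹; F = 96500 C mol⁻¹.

Q = I·t = 47.00 A × 4370.0 s = 205400 C, so n(e⁻) = 205400/96500 = 2.128 mol.
n(Sn) deposited = 126 / 118.71 = 1.061 mol.
Electrons per atom = n(e⁻)/n(Sn) = 2.128 / 1.061 = 2.01 ≈ 2, so the ion is Sn²⁺.

+2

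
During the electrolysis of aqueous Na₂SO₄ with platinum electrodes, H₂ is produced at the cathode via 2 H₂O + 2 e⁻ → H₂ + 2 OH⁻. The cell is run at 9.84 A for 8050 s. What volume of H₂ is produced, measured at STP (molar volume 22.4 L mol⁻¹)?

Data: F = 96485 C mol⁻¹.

Q = I·t = 9.840 A × 8050.0 s = 79210 C.
n(e⁻) = Q/F = 79210 / 96485 = 0.8210 mol.
2 electrons are transferred per H₂ molecule, so n(H₂) = 0.8210 / 2 = 0.4105 mol.
V = n × V_m = 0.4105 × 22.4 = 9.19 L.

9.19 L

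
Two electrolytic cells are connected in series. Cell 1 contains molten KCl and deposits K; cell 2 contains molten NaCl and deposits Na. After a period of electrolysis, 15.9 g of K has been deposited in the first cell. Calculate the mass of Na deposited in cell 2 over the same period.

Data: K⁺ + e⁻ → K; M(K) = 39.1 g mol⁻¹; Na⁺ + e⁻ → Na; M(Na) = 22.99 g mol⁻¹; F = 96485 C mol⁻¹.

9.35 g

n(K) = 15.9 / 39.1 = 0.4066 mol.
Since K⁺ + e⁻ → K, n(e⁻) passed = 1 × 0.4066 = 0.4066 mol.
Cells in series carry the same charge, so the same 0.4066 mol of electrons passes through cell 2.
Na⁺ + e⁻ → Na, so n(Na) = 0.4066 / 1 = 0.4066 mol.
m(Na) = 0.4066 × 22.99 = 9.35 g.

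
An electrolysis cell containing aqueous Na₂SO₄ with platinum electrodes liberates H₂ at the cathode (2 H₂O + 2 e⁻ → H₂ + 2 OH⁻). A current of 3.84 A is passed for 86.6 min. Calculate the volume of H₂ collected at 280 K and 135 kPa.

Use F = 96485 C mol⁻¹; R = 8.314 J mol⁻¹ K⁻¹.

Q = I·t = 3.840 A × 5196.0 s = 19950 C.
n(e⁻) = Q/F = 19950 / 96485 = 0.2068 mol.
2 electrons are transferred per H₂ molecule, so n(H₂) = 0.2068 / 2 = 0.1034 mol.
V = nRT/P = (0.1034 × 8.314 × 280) / (135 × 10³ Pa) = 0.00178 m³ = 1.78 L.

1.78 L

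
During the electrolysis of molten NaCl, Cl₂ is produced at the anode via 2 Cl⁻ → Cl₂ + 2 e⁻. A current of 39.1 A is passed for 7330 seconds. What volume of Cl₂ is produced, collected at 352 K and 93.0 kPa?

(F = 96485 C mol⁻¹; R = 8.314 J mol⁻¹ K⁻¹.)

46.7 L

Q = I·t = 39.10 A × 7330.0 s = 286600 C.
n(e⁻) = Q/F = 286600 / 96485 = 2.970 mol.
2 electrons are transferred per Cl₂ molecule, so n(Cl₂) = 2.970 / 2 = 1.485 mol.
V = nRT/P = (1.485 × 8.314 × 352) / (93.0 × 10³ Pa) = 0.0467 m³ = 46.7 L.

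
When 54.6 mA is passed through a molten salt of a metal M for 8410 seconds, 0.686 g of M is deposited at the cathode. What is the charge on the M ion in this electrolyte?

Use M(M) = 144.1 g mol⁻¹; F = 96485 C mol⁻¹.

+1

Q = I·t = 0.05460 A × 8410.0 s = 459.2 C, so n(e⁻) = 459.2/96485 = 0.004759 mol.
n(M) deposited = 0.686 / 144.1 = 0.004761 mol.
Electrons per atom = n(e⁻)/n(M) = 0.004759 / 0.004761 = 1.00 ≈ 1, so the ion is M⁺.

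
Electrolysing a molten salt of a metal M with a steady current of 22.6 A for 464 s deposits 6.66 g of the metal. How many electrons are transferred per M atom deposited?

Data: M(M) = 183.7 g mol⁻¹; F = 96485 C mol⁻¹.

Q = I·t = 22.60 A × 464.00 s = 10490 C, so n(e⁻) = 10490/96485 = 0.1087 mol.
n(M) deposited = 6.66 / 183.7 = 0.03625 mol.
Electrons per atom = n(e⁻)/n(M) = 0.1087 / 0.03625 = 3.00 ≈ 3, so the ion is M³⁺.

3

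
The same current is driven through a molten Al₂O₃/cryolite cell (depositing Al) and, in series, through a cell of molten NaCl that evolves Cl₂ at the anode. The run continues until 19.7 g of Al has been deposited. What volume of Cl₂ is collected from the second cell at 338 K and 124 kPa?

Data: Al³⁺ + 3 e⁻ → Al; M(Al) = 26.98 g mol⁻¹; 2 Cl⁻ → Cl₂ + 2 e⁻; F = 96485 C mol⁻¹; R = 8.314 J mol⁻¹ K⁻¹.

n(Al) = 19.7 / 26.98 = 0.7302 mol, so n(e⁻) = 3 × 0.7302 = 2.191 mol.
The cells are in series, so the same 2.191 mol of electrons passes through the second cell.
2 Cl⁻ → Cl₂ + 2 e⁻ — 2 mol e⁻ per mol Cl₂, so n(Cl₂) = 2.191/2 = 1.095 mol.
V = nRT/P = (1.095 × 8.314 × 338) / (124 × 10³) = 0.0248 m³ = 24.8 L.

24.8 L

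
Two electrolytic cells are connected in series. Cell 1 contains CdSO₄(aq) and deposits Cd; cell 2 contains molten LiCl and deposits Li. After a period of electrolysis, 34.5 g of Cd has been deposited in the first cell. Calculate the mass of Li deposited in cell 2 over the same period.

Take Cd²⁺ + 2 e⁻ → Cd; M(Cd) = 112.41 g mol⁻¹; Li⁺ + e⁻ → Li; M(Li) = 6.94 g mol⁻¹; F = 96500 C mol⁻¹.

4.26 g

n(Cd) = 34.5 / 112.41 = 0.3069 mol.
Since Cd²⁺ + 2 e⁻ → Cd, n(e⁻) passed = 2 × 0.3069 = 0.6138 mol.
Cells in series carry the same charge, so the same 0.6138 mol of electrons passes through cell 2.
Li⁺ + e⁻ → Li, so n(Li) = 0.6138 / 1 = 0.6138 mol.
m(Li) = 0.6138 × 6.94 = 4.26 g.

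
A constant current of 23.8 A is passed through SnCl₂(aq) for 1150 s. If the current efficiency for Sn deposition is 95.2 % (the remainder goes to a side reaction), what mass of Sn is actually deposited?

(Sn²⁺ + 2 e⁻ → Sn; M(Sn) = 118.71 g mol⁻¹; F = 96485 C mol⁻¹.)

Q = I·t = 23.80 × 1150.0 = 27370 C.
n(e⁻) = 27370/96485 = 0.2837 mol; theoretically n(Sn) = 0.2837/2 = 0.1418 mol, m_theo = 16.84 g.
At 95.2 % efficiency, m_actual = 0.952 × 16.84 = 16.0 g.

16.0 g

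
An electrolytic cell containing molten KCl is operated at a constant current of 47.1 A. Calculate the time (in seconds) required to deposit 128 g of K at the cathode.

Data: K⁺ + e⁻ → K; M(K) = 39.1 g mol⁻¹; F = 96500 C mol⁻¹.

6710 s

n(K) = m/M = 128 / 39.1 = 3.274 mol.
Each K atom requires 1 electron, so n(e⁻) = 1 × 3.274 = 3.274 mol.
Q = n(e⁻)·F = 3.274 × 96500 = 315900 C.
t = Q/I = 315900 / 47.10 A = 6707 s.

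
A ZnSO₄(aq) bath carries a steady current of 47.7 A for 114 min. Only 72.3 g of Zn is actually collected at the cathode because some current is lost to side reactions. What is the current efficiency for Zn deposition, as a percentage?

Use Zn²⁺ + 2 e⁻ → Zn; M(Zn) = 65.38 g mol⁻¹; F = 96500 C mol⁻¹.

Q = I·t = 47.70 × 6840.0 = 326300 C; n(e⁻) = 326300/96500 = 3.381 mol.
Theoretical n(Zn) = n(e⁻)/2 = 1.691 mol, i.e. m_theo = 1.691 × 65.38 = 110.5 g.
Efficiency = m_actual / m_theo = 72.3 / 110.5 = 65.4 %.

65.4 %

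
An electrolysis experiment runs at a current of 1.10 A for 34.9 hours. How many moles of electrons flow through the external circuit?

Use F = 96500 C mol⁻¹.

1.43 mol

Q = I·t = 1.100 A × 125640 s = 138200 C.
n(e⁻) = Q/F = 138200 / 96500 = 1.43 mol.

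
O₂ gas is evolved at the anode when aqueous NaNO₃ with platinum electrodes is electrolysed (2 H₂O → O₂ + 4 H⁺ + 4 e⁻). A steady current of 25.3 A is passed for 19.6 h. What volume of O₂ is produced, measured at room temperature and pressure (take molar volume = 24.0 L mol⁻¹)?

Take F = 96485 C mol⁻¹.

111 L

Q = I·t = 25.30 A × 70560 s = 1785000 C.
n(e⁻) = Q/F = 1785000 / 96485 = 18.50 mol.
4 electrons are transferred per O₂ molecule, so n(O₂) = 18.50 / 4 = 4.626 mol.
V = n × V_m = 4.626 × 24.0 = 111 L.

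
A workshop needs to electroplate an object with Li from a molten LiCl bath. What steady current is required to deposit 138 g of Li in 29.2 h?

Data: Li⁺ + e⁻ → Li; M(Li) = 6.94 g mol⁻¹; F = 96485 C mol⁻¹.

18.3 A

n(Li) = 138 / 6.94 = 19.88 mol.
n(e⁻) = 1 × 19.88 = 19.88 mol.
Q = n(e⁻)·F = 19.88 × 96485 = 1919000 C.
I = Q/t = 1919000 / 105120 s = 18.3 A.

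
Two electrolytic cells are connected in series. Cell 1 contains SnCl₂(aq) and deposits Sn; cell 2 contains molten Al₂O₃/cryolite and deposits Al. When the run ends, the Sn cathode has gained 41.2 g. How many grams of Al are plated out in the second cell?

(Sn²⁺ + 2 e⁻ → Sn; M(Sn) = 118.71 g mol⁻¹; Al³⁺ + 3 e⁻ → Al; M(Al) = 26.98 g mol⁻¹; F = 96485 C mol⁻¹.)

n(Sn) = 41.2 / 118.71 = 0.3471 mol.
Since Sn²⁺ + 2 e⁻ → Sn, n(e⁻) passed = 2 × 0.3471 = 0.6941 mol.
Cells in series carry the same charge, so the same 0.6941 mol of electrons passes through cell 2.
Al³⁺ + 3 e⁻ → Al, so n(Al) = 0.6941 / 3 = 0.2314 mol.
m(Al) = 0.2314 × 26.98 = 6.24 g.

6.24 g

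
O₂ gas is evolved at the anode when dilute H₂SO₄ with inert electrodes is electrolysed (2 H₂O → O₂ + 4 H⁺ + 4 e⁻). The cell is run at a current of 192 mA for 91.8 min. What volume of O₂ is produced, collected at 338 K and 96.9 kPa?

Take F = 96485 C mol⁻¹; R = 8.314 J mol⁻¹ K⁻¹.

0.0795 L

Q = I·t = 0.1920 A × 5508.0 s = 1058 C.
n(e⁻) = Q/F = 1058 / 96485 = 0.01096 mol.
4 electrons are transferred per O₂ molecule, so n(O₂) = 0.01096 / 4 = 0.002740 mol.
V = nRT/P = (0.002740 × 8.314 × 338) / (96.9 × 10³ Pa) = 7.95 × 10⁻⁵ m³ = 0.0795 L.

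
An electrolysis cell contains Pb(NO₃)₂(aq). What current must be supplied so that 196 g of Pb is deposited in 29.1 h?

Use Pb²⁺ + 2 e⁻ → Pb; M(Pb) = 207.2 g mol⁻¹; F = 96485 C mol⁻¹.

1.74 A

n(Pb) = 196 / 207.2 = 0.9459 mol.
n(e⁻) = 2 × 0.9459 = 1.892 mol.
Q = n(e⁻)·F = 1.892 × 96485 = 182500 C.
I = Q/t = 182500 / 104760 s = 1.74 A.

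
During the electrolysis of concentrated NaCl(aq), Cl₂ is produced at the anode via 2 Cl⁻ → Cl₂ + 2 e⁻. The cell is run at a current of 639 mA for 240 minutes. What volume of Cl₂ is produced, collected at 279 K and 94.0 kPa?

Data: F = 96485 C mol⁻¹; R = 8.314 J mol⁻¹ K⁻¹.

Q = I·t = 0.6390 A × 14400 s = 9202 C.
n(e⁻) = Q/F = 9202 / 96485 = 0.09537 mol.
2 electrons are transferred per Cl₂ molecule, so n(Cl₂) = 0.09537 / 2 = 0.04768 mol.
V = nRT/P = (0.04768 × 8.314 × 279) / (94.0 × 10³ Pa) = 0.00118 m³ = 1.18 L.

1.18 L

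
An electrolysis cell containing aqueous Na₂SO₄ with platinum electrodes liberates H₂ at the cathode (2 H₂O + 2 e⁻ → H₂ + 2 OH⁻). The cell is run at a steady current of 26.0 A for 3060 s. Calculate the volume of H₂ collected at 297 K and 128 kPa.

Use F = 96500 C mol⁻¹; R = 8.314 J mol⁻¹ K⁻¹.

7.95 L

Q = I·t = 26.00 A × 3060.0 s = 79560 C.
n(e⁻) = Q/F = 79560 / 96500 = 0.8245 mol.
2 electrons are transferred per H₂ molecule, so n(H₂) = 0.8245 / 2 = 0.4122 mol.
V = nRT/P = (0.4122 × 8.314 × 297) / (128 × 10³ Pa) = 0.00795 m³ = 7.95 L.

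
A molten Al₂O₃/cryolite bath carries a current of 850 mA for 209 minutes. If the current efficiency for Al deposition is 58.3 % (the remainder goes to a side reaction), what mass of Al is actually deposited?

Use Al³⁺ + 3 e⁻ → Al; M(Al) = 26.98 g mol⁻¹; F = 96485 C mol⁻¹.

0.579 g

Q = I·t = 0.8500 × 12540 = 10660 C.
n(e⁻) = 10660/96485 = 0.1105 mol; theoretically n(Al) = 0.1105/3 = 0.03682 mol, m_theo = 0.9935 g.
At 58.3 % efficiency, m_actual = 0.583 × 0.9935 = 0.579 g.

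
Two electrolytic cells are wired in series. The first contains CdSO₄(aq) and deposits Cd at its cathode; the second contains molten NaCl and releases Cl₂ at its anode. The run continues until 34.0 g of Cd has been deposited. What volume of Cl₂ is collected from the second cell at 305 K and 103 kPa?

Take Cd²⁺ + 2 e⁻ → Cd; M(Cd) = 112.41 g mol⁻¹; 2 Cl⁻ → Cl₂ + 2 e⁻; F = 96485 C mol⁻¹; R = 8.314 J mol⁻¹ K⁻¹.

7.45 L

n(Cd) = 34.0 / 112.41 = 0.3025 mol, so n(e⁻) = 2 × 0.3025 = 0.6049 mol.
The cells are in series, so the same 0.6049 mol of electrons passes through the second cell.
2 Cl⁻ → Cl₂ + 2 e⁻ — 2 mol e⁻ per mol Cl₂, so n(Cl₂) = 0.6049/2 = 0.3025 mol.
V = nRT/P = (0.3025 × 8.314 × 305) / (103 × 10³) = 0.00745 m³ = 7.45 L.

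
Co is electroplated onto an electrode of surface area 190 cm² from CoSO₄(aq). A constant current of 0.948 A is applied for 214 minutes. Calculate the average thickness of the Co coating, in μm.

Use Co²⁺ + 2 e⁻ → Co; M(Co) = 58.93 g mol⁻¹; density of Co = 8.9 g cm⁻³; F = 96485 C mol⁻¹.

22.0 μm

Q = I·t = 0.9480 × 12840 = 12170 C; n(e⁻) = 0.1262 mol.
n(Co) = n(e⁻)/2 = 0.06308 mol, so m = 0.06308 × 58.93 = 3.717 g.
Volume = m/ρ = 3.717 / 8.9 = 0.4177 cm³.
Thickness = V/A = 0.4177 / 190 = 0.00220 cm = 22.0 μm.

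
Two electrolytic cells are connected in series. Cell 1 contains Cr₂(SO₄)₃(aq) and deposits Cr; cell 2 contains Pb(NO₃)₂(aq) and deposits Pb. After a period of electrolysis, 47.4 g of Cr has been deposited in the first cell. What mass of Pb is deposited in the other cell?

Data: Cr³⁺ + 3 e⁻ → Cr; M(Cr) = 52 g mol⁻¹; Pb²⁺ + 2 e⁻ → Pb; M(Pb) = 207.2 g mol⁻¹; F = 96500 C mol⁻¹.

n(Cr) = 47.4 / 52 = 0.9115 mol.
Since Cr³⁺ + 3 e⁻ → Cr, n(e⁻) passed = 3 × 0.9115 = 2.735 mol.
Cells in series carry the same charge, so the same 2.735 mol of electrons passes through cell 2.
Pb²⁺ + 2 e⁻ → Pb, so n(Pb) = 2.735 / 2 = 1.367 mol.
m(Pb) = 1.367 × 207.2 = 283 g.

283 g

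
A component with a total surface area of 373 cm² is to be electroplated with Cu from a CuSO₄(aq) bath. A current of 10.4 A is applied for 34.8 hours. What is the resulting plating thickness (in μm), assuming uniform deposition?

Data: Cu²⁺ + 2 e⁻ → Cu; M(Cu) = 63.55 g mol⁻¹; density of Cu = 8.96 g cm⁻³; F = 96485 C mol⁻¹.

Q = I·t = 10.40 × 125280 = 1303000 C; n(e⁻) = 13.50 mol.
n(Cu) = n(e⁻)/2 = 6.752 mol, so m = 6.752 × 63.55 = 429.1 g.
Volume = m/ρ = 429.1 / 8.96 = 47.89 cm³.
Thickness = V/A = 47.89 / 373 = 0.128 cm = 1280 μm.

1280 μm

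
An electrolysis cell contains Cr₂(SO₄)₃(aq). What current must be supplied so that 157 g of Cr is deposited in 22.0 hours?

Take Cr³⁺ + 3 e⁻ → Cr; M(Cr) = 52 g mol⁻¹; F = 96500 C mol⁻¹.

n(Cr) = 157 / 52 = 3.019 mol.
n(e⁻) = 3 × 3.019 = 9.058 mol.
Q = n(e⁻)·F = 9.058 × 96500 = 874100 C.
I = Q/t = 874100 / 79200 s = 11.0 A.

11.0 A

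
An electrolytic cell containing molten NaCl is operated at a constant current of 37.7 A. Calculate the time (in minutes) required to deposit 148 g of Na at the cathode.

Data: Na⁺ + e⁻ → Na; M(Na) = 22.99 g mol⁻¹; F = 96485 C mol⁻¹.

n(Na) = m/M = 148 / 22.99 = 6.438 mol.
Each Na atom requires 1 electron, so n(e⁻) = 1 × 6.438 = 6.438 mol.
Q = n(e⁻)·F = 6.438 × 96485 = 621100 C.
t = Q/I = 621100 / 37.70 A = 16480 s = 275 min.

275 min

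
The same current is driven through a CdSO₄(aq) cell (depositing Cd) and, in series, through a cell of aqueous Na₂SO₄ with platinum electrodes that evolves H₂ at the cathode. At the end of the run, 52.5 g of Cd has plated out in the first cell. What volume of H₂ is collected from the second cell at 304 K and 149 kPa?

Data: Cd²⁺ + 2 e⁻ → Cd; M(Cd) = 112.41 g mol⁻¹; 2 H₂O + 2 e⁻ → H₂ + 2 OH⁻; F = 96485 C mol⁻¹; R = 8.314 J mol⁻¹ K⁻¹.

n(Cd) = 52.5 / 112.41 = 0.4670 mol, so n(e⁻) = 2 × 0.4670 = 0.9341 mol.
The cells are in series, so the same 0.9341 mol of electrons passes through the second cell.
2 H₂O + 2 e⁻ → H₂ + 2 OH⁻ — 2 mol e⁻ per mol H₂, so n(H₂) = 0.9341/2 = 0.4670 mol.
V = nRT/P = (0.4670 × 8.314 × 304) / (149 × 10³) = 0.00792 m³ = 7.92 L.

7.92 L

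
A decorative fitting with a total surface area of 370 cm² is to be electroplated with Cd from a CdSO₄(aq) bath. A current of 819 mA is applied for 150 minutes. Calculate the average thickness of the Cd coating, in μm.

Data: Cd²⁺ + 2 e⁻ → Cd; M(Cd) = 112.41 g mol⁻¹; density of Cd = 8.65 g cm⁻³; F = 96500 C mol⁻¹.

Q = I·t = 0.8190 × 9000.0 = 7371 C; n(e⁻) = 0.07638 mol.
n(Cd) = n(e⁻)/2 = 0.03819 mol, so m = 0.03819 × 112.41 = 4.293 g.
Volume = m/ρ = 4.293 / 8.65 = 0.4963 cm³.
Thickness = V/A = 0.4963 / 370 = 0.00134 cm = 13.4 μm.

13.4 μm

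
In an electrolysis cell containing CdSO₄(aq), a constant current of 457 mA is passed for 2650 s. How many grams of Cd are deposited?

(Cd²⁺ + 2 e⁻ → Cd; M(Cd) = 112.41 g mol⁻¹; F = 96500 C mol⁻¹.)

0.705 g

Q = I·t = 0.4570 A × 2650.0 s = 1211 C.
n(e⁻) = Q/F = 1211 / 96500 = 0.01255 mol.
Cd²⁺ + 2 e⁻ → Cd, so n(Cd) = n(e⁻)/2 = 0.006275 mol.
m = n·M = 0.006275 × 112.41 = 0.705 g.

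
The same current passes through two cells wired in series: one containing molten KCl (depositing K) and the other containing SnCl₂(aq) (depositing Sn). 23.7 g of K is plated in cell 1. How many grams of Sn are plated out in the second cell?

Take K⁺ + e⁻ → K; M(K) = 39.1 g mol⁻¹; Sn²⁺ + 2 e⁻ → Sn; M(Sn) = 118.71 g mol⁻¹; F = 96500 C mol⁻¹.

36.0 g

n(K) = 23.7 / 39.1 = 0.6061 mol.
Since K⁺ + e⁻ → K, n(e⁻) passed = 1 × 0.6061 = 0.6061 mol.
Cells in series carry the same charge, so the same 0.6061 mol of electrons passes through cell 2.
Sn²⁺ + 2 e⁻ → Sn, so n(Sn) = 0.6061 / 2 = 0.3031 mol.
m(Sn) = 0.3031 × 118.71 = 36.0 g.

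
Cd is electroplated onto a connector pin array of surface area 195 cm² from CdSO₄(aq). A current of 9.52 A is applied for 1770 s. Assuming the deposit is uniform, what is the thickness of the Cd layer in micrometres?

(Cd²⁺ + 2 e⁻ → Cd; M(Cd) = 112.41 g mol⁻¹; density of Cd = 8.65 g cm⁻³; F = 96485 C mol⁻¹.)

Q = I·t = 9.520 × 1770.0 = 16850 C; n(e⁻) = 0.1746 mol.
n(Cd) = n(e⁻)/2 = 0.08732 mol, so m = 0.08732 × 112.41 = 9.816 g.
Volume = m/ρ = 9.816 / 8.65 = 1.135 cm³.
Thickness = V/A = 1.135 / 195 = 0.00582 cm = 58.2 μm.

58.2 μm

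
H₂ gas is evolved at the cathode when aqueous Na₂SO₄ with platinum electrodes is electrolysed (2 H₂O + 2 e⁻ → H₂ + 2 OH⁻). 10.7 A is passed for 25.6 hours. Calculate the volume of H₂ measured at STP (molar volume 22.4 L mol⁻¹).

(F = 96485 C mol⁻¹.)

114 L

Q = I·t = 10.70 A × 92160 s = 986100 C.
n(e⁻) = Q/F = 986100 / 96485 = 10.22 mol.
2 electrons are transferred per H₂ molecule, so n(H₂) = 10.22 / 2 = 5.110 mol.
V = n × V_m = 5.110 × 22.4 = 114 L.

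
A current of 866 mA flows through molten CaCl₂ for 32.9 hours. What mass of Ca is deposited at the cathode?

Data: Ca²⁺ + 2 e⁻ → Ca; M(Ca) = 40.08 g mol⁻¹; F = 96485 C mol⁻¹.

21.3 g

Q = I·t = 0.8660 A × 118440 s = 102600 C.
n(e⁻) = Q/F = 102600 / 96485 = 1.063 mol.
Ca²⁺ + 2 e⁻ → Ca, so n(Ca) = n(e⁻)/2 = 0.5315 mol.
m = n·M = 0.5315 × 40.08 = 21.3 g.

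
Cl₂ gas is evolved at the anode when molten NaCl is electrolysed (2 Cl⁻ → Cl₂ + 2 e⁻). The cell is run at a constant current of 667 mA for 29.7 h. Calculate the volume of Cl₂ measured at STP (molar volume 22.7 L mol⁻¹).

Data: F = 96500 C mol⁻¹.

Q = I·t = 0.6670 A × 106920 s = 71320 C.
n(e⁻) = Q/F = 71320 / 96500 = 0.7390 mol.
2 electrons are transferred per Cl₂ molecule, so n(Cl₂) = 0.7390 / 2 = 0.3695 mol.
V = n × V_m = 0.3695 × 22.7 = 8.39 L.

8.39 L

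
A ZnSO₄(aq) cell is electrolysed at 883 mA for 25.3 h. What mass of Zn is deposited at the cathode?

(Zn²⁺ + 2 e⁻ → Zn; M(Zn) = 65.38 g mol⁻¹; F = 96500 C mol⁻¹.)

Q = I·t = 0.8830 A × 91080 s = 80420 C.
n(e⁻) = Q/F = 80420 / 96500 = 0.8334 mol.
Zn²⁺ + 2 e⁻ → Zn, so n(Zn) = n(e⁻)/2 = 0.4167 mol.
m = n·M = 0.4167 × 65.38 = 27.2 g.

27.2 g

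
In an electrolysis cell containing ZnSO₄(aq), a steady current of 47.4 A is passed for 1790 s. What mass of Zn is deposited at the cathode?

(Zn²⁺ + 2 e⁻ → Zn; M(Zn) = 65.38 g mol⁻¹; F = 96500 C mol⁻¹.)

Q = I·t = 47.40 A × 1790.0 s = 84850 C.
n(e⁻) = Q/F = 84850 / 96500 = 0.8792 mol.
Zn²⁺ + 2 e⁻ → Zn, so n(Zn) = n(e⁻)/2 = 0.4396 mol.
m = n·M = 0.4396 × 65.38 = 28.7 g.

28.7 g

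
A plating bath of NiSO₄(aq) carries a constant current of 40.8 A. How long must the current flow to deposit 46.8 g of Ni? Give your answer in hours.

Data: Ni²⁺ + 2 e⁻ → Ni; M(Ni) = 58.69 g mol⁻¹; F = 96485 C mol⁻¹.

1.05 h

n(Ni) = m/M = 46.8 / 58.69 = 0.7974 mol.
Each Ni atom requires 2 electrons, so n(e⁻) = 2 × 0.7974 = 1.595 mol.
Q = n(e⁻)·F = 1.595 × 96485 = 153900 C.
t = Q/I = 153900 / 40.80 A = 3771 s = 1.05 h.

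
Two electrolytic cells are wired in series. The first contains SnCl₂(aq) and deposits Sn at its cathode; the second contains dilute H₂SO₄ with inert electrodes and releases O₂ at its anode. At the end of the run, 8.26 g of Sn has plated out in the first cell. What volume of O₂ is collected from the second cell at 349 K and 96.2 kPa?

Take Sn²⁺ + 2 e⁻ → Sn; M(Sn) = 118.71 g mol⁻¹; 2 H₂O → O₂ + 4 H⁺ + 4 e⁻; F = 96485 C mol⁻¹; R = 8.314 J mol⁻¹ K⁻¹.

1.05 L

n(Sn) = 8.26 / 118.71 = 0.06958 mol, so n(e⁻) = 2 × 0.06958 = 0.1392 mol.
The cells are in series, so the same 0.1392 mol of electrons passes through the second cell.
2 H₂O → O₂ + 4 H⁺ + 4 e⁻ — 4 mol e⁻ per mol O₂, so n(O₂) = 0.1392/4 = 0.03479 mol.
V = nRT/P = (0.03479 × 8.314 × 349) / (96.2 × 10³) = 0.00105 m³ = 1.05 L.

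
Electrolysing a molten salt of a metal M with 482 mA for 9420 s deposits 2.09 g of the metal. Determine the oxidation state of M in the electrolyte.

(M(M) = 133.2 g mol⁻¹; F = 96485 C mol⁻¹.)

+3

Q = I·t = 0.4820 A × 9420.0 s = 4540 C, so n(e⁻) = 4540/96485 = 0.04706 mol.
n(M) deposited = 2.09 / 133.2 = 0.01569 mol.
Electrons per atom = n(e⁻)/n(M) = 0.04706 / 0.01569 = 3.00 ≈ 3, so the ion is M³⁺.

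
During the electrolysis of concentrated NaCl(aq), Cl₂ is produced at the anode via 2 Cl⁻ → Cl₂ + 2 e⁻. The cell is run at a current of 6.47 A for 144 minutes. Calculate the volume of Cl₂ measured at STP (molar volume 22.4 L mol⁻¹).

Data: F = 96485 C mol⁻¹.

Q = I·t = 6.470 A × 8640.0 s = 55900 C.
n(e⁻) = Q/F = 55900 / 96485 = 0.5794 mol.
2 electrons are transferred per Cl₂ molecule, so n(Cl₂) = 0.5794 / 2 = 0.2897 mol.
V = n × V_m = 0.2897 × 22.4 = 6.49 L.

6.49 L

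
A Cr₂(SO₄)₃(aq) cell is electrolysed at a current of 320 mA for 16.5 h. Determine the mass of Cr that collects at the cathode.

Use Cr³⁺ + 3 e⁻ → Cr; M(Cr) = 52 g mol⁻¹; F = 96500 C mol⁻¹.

Q = I·t = 0.3200 A × 59400 s = 19010 C.
n(e⁻) = Q/F = 19010 / 96500 = 0.1970 mol.
Cr³⁺ + 3 e⁻ → Cr, so n(Cr) = n(e⁻)/3 = 0.06566 mol.
m = n·M = 0.06566 × 52 = 3.41 g.

3.41 g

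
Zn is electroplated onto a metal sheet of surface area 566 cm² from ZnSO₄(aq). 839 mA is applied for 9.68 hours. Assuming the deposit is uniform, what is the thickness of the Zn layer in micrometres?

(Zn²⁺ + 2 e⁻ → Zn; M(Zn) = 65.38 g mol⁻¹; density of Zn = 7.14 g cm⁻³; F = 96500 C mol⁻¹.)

Q = I·t = 0.8390 × 34848 = 29240 C; n(e⁻) = 0.3030 mol.
n(Zn) = n(e⁻)/2 = 0.1515 mol, so m = 0.1515 × 65.38 = 9.904 g.
Volume = m/ρ = 9.904 / 7.14 = 1.387 cm³.
Thickness = V/A = 1.387 / 566 = 0.00245 cm = 24.5 μm.

24.5 μm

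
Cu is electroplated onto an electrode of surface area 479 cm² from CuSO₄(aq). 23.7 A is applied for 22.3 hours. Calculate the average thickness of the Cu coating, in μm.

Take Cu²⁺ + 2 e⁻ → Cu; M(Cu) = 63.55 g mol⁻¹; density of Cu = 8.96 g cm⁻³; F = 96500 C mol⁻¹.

1460 μm

Q = I·t = 23.70 × 80280 = 1903000 C; n(e⁻) = 19.72 mol.
n(Cu) = n(e⁻)/2 = 9.858 mol, so m = 9.858 × 63.55 = 626.5 g.
Volume = m/ρ = 626.5 / 8.96 = 69.92 cm³.
Thickness = V/A = 69.92 / 479 = 0.146 cm = 1460 μm.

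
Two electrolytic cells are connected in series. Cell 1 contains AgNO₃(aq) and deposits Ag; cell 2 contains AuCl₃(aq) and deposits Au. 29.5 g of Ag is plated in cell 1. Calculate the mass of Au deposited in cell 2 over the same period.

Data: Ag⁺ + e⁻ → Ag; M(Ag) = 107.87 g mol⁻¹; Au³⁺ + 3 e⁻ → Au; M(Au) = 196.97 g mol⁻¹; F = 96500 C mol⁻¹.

18.0 g

n(Ag) = 29.5 / 107.87 = 0.2735 mol.
Since Ag⁺ + e⁻ → Ag, n(e⁻) passed = 1 × 0.2735 = 0.2735 mol.
Cells in series carry the same charge, so the same 0.2735 mol of electrons passes through cell 2.
Au³⁺ + 3 e⁻ → Au, so n(Au) = 0.2735 / 3 = 0.09116 mol.
m(Au) = 0.09116 × 196.97 = 18.0 g.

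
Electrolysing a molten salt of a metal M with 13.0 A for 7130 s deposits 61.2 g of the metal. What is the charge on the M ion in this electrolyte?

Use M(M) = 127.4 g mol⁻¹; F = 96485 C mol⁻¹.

Q = I·t = 13.00 A × 7130.0 s = 92690 C, so n(e⁻) = 92690/96485 = 0.9607 mol.
n(M) deposited = 61.2 / 127.4 = 0.4804 mol.
Electrons per atom = n(e⁻)/n(M) = 0.9607 / 0.4804 = 2.00 ≈ 2, so the ion is M²⁺.

+2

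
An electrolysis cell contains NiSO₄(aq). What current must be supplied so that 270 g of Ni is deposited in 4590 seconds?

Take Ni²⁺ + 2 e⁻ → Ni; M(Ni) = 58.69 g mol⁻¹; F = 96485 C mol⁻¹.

n(Ni) = 270 / 58.69 = 4.600 mol.
n(e⁻) = 2 × 4.600 = 9.201 mol.
Q = n(e⁻)·F = 9.201 × 96485 = 887700 C.
I = Q/t = 887700 / 4590.0 s = 193 A.

193 A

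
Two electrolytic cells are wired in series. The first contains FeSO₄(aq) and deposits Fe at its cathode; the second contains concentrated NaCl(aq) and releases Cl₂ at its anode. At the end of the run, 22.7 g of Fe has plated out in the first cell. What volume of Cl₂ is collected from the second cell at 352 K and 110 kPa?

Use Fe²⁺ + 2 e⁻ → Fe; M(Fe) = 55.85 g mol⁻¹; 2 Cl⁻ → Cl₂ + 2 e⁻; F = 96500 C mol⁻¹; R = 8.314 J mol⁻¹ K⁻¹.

10.8 L

n(Fe) = 22.7 / 55.85 = 0.4064 mol, so n(e⁻) = 2 × 0.4064 = 0.8129 mol.
The cells are in series, so the same 0.8129 mol of electrons passes through the second cell.
2 Cl⁻ → Cl₂ + 2 e⁻ — 2 mol e⁻ per mol Cl₂, so n(Cl₂) = 0.8129/2 = 0.4064 mol.
V = nRT/P = (0.4064 × 8.314 × 352) / (110 × 10³) = 0.0108 m³ = 10.8 L.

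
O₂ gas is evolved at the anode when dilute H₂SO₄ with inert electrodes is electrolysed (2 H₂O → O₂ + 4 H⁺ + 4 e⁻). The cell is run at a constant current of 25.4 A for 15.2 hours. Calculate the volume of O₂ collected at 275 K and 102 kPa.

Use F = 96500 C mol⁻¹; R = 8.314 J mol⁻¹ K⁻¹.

Q = I·t = 25.40 A × 54720 s = 1390000 C.
n(e⁻) = Q/F = 1390000 / 96500 = 14.40 mol.
4 electrons are transferred per O₂ molecule, so n(O₂) = 14.40 / 4 = 3.601 mol.
V = nRT/P = (3.601 × 8.314 × 275) / (102 × 10³ Pa) = 0.0807 m³ = 80.7 L.

80.7 L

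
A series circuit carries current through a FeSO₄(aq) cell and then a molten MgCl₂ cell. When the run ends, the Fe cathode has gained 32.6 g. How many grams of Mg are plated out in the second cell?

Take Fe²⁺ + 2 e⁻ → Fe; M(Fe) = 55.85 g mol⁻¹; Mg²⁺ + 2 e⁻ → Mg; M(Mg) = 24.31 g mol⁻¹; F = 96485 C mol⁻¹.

n(Fe) = 32.6 / 55.85 = 0.5837 mol.
Since Fe²⁺ + 2 e⁻ → Fe, n(e⁻) passed = 2 × 0.5837 = 1.167 mol.
Cells in series carry the same charge, so the same 1.167 mol of electrons passes through cell 2.
Mg²⁺ + 2 e⁻ → Mg, so n(Mg) = 1.167 / 2 = 0.5837 mol.
m(Mg) = 0.5837 × 24.31 = 14.2 g.

14.2 g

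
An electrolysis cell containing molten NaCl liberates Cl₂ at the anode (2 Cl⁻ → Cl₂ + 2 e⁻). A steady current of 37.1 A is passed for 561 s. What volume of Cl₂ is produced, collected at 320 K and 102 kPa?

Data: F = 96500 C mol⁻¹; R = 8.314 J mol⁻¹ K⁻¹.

Q = I·t = 37.10 A × 561.00 s = 20810 C.
n(e⁻) = Q/F = 20810 / 96500 = 0.2157 mol.
2 electrons are transferred per Cl₂ molecule, so n(Cl₂) = 0.2157 / 2 = 0.1078 mol.
V = nRT/P = (0.1078 × 8.314 × 320) / (102 × 10³ Pa) = 0.00281 m³ = 2.81 L.

2.81 L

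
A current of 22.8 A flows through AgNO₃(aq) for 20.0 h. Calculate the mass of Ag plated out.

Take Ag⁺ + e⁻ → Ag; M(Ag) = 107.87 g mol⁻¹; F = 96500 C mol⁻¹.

Q = I·t = 22.80 A × 72000 s = 1642000 C.
n(e⁻) = Q/F = 1642000 / 96500 = 17.01 mol.
Ag⁺ + e⁻ → Ag, so n(Ag) = n(e⁻)/1 = 17.01 mol.
m = n·M = 17.01 × 107.87 = 1840 g.

1840 g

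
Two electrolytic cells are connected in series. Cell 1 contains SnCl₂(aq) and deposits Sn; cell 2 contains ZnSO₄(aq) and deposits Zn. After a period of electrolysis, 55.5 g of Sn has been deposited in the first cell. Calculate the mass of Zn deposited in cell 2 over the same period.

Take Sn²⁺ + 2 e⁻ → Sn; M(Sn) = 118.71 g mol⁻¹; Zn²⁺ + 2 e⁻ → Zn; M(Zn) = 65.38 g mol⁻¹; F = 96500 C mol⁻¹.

30.6 g

n(Sn) = 55.5 / 118.71 = 0.4675 mol.
Since Sn²⁺ + 2 e⁻ → Sn, n(e⁻) passed = 2 × 0.4675 = 0.9351 mol.
Cells in series carry the same charge, so the same 0.9351 mol of electrons passes through cell 2.
Zn²⁺ + 2 e⁻ → Zn, so n(Zn) = 0.9351 / 2 = 0.4675 mol.
m(Zn) = 0.4675 × 65.38 = 30.6 g.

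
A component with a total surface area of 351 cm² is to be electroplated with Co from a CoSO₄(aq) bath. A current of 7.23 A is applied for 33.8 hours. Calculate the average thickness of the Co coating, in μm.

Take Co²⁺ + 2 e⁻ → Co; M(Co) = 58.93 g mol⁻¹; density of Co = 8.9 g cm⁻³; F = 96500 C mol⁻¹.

Q = I·t = 7.230 × 121680 = 879700 C; n(e⁻) = 9.117 mol.
n(Co) = n(e⁻)/2 = 4.558 mol, so m = 4.558 × 58.93 = 268.6 g.
Volume = m/ρ = 268.6 / 8.9 = 30.18 cm³.
Thickness = V/A = 30.18 / 351 = 0.0860 cm = 860 μm.

860 μm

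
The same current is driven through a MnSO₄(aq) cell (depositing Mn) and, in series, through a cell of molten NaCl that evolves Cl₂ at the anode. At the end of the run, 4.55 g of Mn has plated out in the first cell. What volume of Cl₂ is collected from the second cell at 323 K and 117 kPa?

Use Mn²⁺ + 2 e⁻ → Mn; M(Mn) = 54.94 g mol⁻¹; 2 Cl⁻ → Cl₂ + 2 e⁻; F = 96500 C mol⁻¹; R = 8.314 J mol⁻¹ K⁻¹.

1.90 L

n(Mn) = 4.55 / 54.94 = 0.08282 mol, so n(e⁻) = 2 × 0.08282 = 0.1656 mol.
The cells are in series, so the same 0.1656 mol of electrons passes through the second cell.
2 Cl⁻ → Cl₂ + 2 e⁻ — 2 mol e⁻ per mol Cl₂, so n(Cl₂) = 0.1656/2 = 0.08282 mol.
V = nRT/P = (0.08282 × 8.314 × 323) / (117 × 10³) = 0.00190 m³ = 1.90 L.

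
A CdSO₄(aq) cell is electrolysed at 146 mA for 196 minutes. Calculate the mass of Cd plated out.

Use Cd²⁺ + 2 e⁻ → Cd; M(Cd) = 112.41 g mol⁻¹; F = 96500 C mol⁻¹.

Q = I·t = 0.1460 A × 11760 s = 1717 C.
n(e⁻) = Q/F = 1717 / 96500 = 0.01779 mol.
Cd²⁺ + 2 e⁻ → Cd, so n(Cd) = n(e⁻)/2 = 0.008896 mol.
m = n·M = 0.008896 × 112.41 = 1.00 g.

1.00 g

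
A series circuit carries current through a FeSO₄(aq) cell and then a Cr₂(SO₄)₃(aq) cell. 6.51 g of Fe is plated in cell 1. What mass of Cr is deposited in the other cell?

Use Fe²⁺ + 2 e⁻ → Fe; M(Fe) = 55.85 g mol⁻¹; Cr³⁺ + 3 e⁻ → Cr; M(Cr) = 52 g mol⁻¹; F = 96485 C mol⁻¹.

4.04 g

n(Fe) = 6.51 / 55.85 = 0.1166 mol.
Since Fe²⁺ + 2 e⁻ → Fe, n(e⁻) passed = 2 × 0.1166 = 0.2331 mol.
Cells in series carry the same charge, so the same 0.2331 mol of electrons passes through cell 2.
Cr³⁺ + 3 e⁻ → Cr, so n(Cr) = 0.2331 / 3 = 0.07771 mol.
m(Cr) = 0.07771 × 52 = 4.04 g.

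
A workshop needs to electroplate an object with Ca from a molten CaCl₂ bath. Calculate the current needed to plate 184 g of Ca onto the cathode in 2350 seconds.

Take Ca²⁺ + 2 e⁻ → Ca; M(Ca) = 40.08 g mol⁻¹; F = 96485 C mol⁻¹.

n(Ca) = 184 / 40.08 = 4.591 mol.
n(e⁻) = 2 × 4.591 = 9.182 mol.
Q = n(e⁻)·F = 9.182 × 96485 = 885900 C.
I = Q/t = 885900 / 2350.0 s = 377 A.

377 A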